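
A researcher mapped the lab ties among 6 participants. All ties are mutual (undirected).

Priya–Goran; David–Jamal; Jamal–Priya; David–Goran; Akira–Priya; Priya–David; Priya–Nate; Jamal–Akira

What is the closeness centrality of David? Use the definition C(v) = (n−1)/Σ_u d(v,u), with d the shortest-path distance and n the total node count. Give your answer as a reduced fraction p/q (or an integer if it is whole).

5/7

Distances from David: Akira:2, Goran:1, Jamal:1, Nate:2, Priya:1. Sum = 7.
n = 6, so closeness = 5/7.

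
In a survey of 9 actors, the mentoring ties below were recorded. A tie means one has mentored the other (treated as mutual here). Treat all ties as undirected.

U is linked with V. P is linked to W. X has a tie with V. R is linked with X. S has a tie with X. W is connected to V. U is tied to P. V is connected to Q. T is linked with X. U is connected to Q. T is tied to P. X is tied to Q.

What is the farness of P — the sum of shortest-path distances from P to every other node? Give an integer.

Distances from P: Q:2, R:3, S:3, T:1, U:1, V:2, W:1, X:2.
Sum = 2 + 3 + 3 + 1 + 1 + 2 + 1 + 2 = 15.

15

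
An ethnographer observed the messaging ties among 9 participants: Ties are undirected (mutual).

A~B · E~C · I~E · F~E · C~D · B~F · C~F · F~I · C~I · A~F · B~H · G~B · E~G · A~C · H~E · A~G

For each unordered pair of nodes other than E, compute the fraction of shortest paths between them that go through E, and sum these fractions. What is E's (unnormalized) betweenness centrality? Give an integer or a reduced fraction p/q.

Pairs whose geodesics pass through E — D–H: 1; D–G: 1/2; H–I: 1; H–G: 1/2; H–F: 1/2; H–C: 1; I–G: 1; G–F: 1/3; G–C: 1/2.
All other pairs contribute 0.
Summing the contributions gives betweenness(E) = 19/3.

19/3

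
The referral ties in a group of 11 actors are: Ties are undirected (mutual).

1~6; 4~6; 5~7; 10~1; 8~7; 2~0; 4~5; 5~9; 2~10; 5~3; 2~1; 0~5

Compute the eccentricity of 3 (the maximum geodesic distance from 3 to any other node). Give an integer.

Distances from 3: 0:2, 1:4, 2:3, 4:2, 5:1, 6:3, 7:2, 8:3, 9:2, 10:4.
The largest is 4 (to 10 and 1), so the eccentricity of 3 is 4.

4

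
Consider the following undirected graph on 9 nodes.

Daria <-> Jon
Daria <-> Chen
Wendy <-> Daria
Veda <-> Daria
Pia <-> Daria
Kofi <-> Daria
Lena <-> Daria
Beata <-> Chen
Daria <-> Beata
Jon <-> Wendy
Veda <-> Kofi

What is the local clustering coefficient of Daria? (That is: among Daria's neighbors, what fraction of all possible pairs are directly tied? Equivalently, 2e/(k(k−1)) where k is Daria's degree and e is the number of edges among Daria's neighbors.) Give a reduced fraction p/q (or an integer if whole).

3/28

Daria's neighbors: Beata, Chen, Jon, Kofi, Lena, Pia, Veda, and Wendy (k = 8).
Possible neighbor pairs: C(8,2) = 28. Edges among them: Beata–Chen, Jon–Wendy, Kofi–Veda → e = 3.
Clustering(Daria) = 3/28.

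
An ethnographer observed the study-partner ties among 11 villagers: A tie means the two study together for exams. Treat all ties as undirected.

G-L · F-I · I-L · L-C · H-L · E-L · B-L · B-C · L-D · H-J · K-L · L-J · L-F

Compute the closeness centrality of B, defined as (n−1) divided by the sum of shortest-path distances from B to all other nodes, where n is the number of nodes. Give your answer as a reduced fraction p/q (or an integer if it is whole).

Distances from B: C:1, D:2, E:2, F:2, G:2, H:2, I:2, J:2, K:2, L:1. Sum = 18.
n = 11, so closeness = 10/18 = 5/9.

5/9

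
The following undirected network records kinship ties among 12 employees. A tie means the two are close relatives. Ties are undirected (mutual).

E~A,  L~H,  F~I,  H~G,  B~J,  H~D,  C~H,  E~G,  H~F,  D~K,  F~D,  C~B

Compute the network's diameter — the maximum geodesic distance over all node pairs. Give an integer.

6

Eccentricity of each node (its greatest distance to any other): A:6, B:5, C:4, D:4, E:5, F:4, G:4, H:3, I:5, J:6, K:5, L:4.
The maximum eccentricity is 6, realized for instance by the pair J–A via J – B – C – H – G – E – A. So the diameter is 6.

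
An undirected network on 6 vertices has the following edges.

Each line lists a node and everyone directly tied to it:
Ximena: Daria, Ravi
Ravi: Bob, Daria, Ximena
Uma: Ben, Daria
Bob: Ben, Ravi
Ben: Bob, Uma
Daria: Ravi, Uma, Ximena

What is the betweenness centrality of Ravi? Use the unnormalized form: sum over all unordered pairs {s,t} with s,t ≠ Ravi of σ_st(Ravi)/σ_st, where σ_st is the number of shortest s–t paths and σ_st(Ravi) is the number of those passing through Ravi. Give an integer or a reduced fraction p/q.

5/2

Pairs whose geodesics pass through Ravi — Bob–Daria: 1; Bob–Ximena: 1; Ben–Ximena: 1/2.
All other pairs contribute 0.
Summing the contributions gives betweenness(Ravi) = 5/2.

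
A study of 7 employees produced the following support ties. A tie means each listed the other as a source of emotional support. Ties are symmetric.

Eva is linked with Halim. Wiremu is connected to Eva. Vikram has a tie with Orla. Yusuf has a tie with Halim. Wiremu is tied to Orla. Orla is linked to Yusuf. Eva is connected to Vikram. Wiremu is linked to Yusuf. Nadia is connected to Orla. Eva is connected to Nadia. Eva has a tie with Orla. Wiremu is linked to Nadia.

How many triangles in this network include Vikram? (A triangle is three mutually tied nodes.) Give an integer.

1

Vikram's neighbors: Eva and Orla.
Neighbor pairs that are themselves tied: Vikram–Eva–Orla. Each forms one triangle with Vikram, for 1 in total.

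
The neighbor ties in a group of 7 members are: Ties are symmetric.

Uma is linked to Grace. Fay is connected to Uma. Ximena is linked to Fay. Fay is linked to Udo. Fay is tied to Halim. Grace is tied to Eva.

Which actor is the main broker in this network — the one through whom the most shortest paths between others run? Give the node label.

Unnormalized betweenness of each node: Eva:0, Fay:12, Grace:5, Halim:0, Udo:0, Uma:8, Ximena:0.
Fay has the largest value, 12, making it the main broker — the node through which the most shortest paths run.

Fay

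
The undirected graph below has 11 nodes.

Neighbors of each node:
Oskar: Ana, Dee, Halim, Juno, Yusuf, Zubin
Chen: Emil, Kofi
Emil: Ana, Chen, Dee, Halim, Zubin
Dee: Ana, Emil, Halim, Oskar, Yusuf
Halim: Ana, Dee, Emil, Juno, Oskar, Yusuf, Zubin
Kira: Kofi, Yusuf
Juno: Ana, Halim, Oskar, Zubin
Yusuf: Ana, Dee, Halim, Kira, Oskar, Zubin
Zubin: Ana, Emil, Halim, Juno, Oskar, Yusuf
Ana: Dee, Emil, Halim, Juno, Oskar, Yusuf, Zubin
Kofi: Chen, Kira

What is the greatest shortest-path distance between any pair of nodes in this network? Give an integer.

Eccentricity of each node (its greatest distance to any other): Ana:3, Chen:3, Dee:3, Emil:3, Halim:3, Juno:4, Kira:3, Kofi:4, Oskar:3, Yusuf:3, Zubin:3.
The maximum eccentricity is 4, realized for instance by the pair Kofi–Juno via Kofi – Kira – Yusuf – Ana – Juno. So the diameter is 4.

4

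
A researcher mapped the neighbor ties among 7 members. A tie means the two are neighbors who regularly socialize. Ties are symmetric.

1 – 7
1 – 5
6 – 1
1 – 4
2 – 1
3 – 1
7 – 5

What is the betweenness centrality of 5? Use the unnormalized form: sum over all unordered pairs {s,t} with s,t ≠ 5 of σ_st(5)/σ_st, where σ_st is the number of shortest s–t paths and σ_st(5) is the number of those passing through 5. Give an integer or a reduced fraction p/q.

No shortest path between any pair of other nodes passes through 5.
Summing the contributions gives betweenness(5) = 0.

0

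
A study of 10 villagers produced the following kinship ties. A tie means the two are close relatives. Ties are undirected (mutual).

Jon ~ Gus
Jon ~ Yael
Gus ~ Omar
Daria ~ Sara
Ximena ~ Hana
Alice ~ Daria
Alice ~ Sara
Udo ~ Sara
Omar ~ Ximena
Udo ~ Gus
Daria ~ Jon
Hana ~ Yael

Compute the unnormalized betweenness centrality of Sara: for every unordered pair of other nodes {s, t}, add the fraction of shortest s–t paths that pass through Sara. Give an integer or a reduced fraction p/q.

10/3

Pairs whose geodesics pass through Sara — Gus–Alice: 1/2; Omar–Alice: 1/2; Ximena–Alice: 1/3; Daria–Udo: 1; Alice–Udo: 1.
All other pairs contribute 0.
Summing the contributions gives betweenness(Sara) = 10/3.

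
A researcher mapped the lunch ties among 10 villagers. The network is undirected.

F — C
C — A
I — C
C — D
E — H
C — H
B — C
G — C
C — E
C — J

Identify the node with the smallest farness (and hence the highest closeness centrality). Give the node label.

Farness (sum of distances to all others) for each node — A:17, B:17, C:9, D:17, E:16, F:17, G:17, H:16, I:17, J:17.
The smallest farness is 9, for C, so C has the highest closeness.

C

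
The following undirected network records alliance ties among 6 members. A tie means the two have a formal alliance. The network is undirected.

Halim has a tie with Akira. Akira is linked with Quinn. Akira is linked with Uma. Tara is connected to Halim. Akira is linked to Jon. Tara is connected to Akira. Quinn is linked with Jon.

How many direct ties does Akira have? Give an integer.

5

Akira is directly tied to Halim, Jon, Quinn, Tara, and Uma. That is 5 neighbors, so the degree of Akira is 5.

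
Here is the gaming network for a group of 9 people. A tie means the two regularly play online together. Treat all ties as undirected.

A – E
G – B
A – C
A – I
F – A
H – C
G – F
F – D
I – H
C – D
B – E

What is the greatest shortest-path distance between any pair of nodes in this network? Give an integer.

Eccentricity of each node (its greatest distance to any other): A:2, B:4, C:3, D:3, E:3, F:3, G:4, H:4, I:3.
The maximum eccentricity is 4, realized for instance by the pair H–G via H – C – D – F – G. So the diameter is 4.

4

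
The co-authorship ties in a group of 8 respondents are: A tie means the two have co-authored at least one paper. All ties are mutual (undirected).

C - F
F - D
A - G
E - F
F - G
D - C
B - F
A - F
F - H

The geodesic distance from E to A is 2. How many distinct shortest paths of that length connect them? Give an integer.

The shortest distance is 2, and the only length-2 path is E–F–A. So there is exactly 1 shortest path.

1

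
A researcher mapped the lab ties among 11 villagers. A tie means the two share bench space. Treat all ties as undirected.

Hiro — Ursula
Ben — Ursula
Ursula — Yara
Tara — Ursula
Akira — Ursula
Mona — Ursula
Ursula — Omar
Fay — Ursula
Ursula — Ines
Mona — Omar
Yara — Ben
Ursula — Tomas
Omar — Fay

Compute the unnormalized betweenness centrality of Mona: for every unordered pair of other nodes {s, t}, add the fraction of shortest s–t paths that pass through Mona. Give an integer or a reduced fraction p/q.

No shortest path between any pair of other nodes passes through Mona.
Summing the contributions gives betweenness(Mona) = 0.

0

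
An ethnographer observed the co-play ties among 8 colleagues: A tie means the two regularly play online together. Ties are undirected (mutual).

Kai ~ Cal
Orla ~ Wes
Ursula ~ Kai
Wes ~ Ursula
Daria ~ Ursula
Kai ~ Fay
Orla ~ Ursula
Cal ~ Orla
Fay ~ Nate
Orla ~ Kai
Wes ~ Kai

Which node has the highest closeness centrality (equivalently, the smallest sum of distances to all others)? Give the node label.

Farness (sum of distances to all others) for each node — Cal:14, Daria:17, Fay:13, Kai:9, Nate:19, Orla:11, Ursula:11, Wes:12.
The smallest farness is 9, for Kai, so Kai has the highest closeness.

Kai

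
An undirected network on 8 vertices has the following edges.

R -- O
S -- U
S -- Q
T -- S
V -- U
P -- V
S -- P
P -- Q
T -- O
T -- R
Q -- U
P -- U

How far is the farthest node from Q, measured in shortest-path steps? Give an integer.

3

Distances from Q: O:3, P:1, R:3, S:1, T:2, U:1, V:2.
The largest is 3 (to O and R), so the eccentricity of Q is 3.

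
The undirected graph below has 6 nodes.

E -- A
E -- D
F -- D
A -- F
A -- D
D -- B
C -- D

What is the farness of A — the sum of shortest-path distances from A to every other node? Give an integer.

7

Distances from A: B:2, C:2, D:1, E:1, F:1.
Sum = 2 + 2 + 1 + 1 + 1 = 7.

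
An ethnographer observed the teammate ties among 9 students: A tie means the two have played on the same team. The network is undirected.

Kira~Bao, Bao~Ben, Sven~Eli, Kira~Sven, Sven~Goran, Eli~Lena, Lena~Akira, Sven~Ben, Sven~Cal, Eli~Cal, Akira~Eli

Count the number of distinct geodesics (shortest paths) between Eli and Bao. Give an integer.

The shortest distance is 3. The length-3 paths are: Eli–Sven–Ben–Bao; Eli–Sven–Kira–Bao.
That gives 2 distinct shortest paths.

2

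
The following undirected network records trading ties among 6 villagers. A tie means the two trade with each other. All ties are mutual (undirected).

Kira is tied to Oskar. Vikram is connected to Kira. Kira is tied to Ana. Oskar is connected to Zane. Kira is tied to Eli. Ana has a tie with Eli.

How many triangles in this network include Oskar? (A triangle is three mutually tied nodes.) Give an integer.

Oskar's neighbors are Kira and Zane, but none of them are tied to each other, so no triangle contains Oskar.

0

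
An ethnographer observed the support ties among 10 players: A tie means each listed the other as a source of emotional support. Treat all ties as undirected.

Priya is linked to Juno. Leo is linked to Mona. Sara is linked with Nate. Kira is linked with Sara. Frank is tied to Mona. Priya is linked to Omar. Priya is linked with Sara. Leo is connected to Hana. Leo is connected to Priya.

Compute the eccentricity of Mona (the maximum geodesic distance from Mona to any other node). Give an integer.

4

Distances from Mona: Frank:1, Hana:2, Juno:3, Kira:4, Leo:1, Nate:4, Omar:3, Priya:2, Sara:3.
The largest is 4 (to Kira and Nate), so the eccentricity of Mona is 4.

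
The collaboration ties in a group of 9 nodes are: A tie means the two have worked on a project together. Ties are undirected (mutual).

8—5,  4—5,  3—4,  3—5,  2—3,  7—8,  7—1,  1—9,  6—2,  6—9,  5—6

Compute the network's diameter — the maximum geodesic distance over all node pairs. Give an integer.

4

Eccentricity of each node (its greatest distance to any other): 1:4, 2:4, 3:4, 4:4, 5:3, 6:3, 7:4, 8:3, 9:3.
The maximum eccentricity is 4, realized for instance by the pair 4–1 via 4 – 5 – 8 – 7 – 1. So the diameter is 4.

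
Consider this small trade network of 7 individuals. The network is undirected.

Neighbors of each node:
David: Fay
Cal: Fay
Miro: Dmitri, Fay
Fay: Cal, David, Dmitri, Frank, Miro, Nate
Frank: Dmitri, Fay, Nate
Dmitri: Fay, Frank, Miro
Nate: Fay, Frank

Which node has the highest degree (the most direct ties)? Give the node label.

Degrees — Cal:1, David:1, Dmitri:3, Fay:6, Frank:3, Miro:2, Nate:2.
The maximum is 6, attained only by Fay.

Fay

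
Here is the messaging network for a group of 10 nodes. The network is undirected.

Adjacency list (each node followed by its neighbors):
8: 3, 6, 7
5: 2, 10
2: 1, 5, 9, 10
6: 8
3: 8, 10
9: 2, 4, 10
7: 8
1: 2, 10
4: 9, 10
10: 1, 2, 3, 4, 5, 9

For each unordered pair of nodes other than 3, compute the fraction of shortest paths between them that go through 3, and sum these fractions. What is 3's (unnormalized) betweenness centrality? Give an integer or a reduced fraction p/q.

Pairs whose geodesics pass through 3 — 1–6: 1; 1–8: 1; 1–7: 1; 6–5: 1; 6–10: 1; 6–4: 1; 6–2: 1; 6–9: 1; 8–5: 1; 8–10: 1; 8–4: 1; 8–2: 1; 8–9: 1; 5–7: 1 … (+4 more pairs).
All other pairs contribute 0.
Summing the contributions gives betweenness(3) = 18.

18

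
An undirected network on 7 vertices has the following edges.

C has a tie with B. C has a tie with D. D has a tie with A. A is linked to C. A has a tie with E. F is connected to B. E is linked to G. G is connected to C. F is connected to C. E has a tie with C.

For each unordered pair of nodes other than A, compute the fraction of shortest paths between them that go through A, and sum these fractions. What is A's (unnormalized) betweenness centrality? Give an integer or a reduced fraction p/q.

Pairs whose geodesics pass through A — E–D: 1/2.
All other pairs contribute 0.
Summing the contributions gives betweenness(A) = 1/2.

1/2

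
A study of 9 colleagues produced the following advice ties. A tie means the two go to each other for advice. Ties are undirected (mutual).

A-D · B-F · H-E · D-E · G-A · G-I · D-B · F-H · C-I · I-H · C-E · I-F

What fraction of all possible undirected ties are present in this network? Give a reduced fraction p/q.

There are 12 edges and 9 nodes, so the maximum possible is C(9,2) = 36.
Density = 12/36 = 1/3.

1/3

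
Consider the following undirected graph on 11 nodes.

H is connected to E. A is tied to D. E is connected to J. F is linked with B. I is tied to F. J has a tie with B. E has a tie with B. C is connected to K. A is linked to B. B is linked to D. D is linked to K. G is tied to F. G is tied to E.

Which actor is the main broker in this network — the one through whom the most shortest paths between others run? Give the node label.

B

Unnormalized betweenness of each node: A:0, B:28, C:0, D:16, E:25/2, F:23/2, G:2, H:0, I:0, J:0, K:9.
B has the largest value, 28, making it the main broker — the node through which the most shortest paths run.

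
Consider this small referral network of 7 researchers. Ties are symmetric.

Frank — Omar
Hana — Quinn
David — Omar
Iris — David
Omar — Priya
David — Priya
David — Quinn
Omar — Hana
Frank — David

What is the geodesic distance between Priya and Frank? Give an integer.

One shortest route is Priya – Omar – Frank, which uses 2 edges, and Priya and Frank are not directly tied, so nothing shorter exists. So d(Priya,Frank) = 2.

2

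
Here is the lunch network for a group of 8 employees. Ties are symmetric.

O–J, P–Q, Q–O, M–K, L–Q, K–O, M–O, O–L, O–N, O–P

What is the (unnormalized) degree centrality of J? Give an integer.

J is directly tied to O. That is 1 neighbor, so the degree of J is 1.

1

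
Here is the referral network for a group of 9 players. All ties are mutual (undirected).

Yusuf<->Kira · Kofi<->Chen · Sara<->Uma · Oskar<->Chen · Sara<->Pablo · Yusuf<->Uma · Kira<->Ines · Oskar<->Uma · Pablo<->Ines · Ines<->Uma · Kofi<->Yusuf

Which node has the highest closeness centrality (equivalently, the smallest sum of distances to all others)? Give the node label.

Uma

Farness (sum of distances to all others) for each node — Chen:19, Ines:15, Kira:17, Kofi:18, Oskar:16, Pablo:20, Sara:17, Uma:12, Yusuf:14.
The smallest farness is 12, for Uma, so Uma has the highest closeness.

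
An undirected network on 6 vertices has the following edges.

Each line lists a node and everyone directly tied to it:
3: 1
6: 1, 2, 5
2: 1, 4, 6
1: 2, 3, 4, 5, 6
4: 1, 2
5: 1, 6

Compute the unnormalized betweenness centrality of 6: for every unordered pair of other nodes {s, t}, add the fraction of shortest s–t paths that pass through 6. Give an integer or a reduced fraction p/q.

Pairs whose geodesics pass through 6 — 5–2: 1/2.
All other pairs contribute 0.
Summing the contributions gives betweenness(6) = 1/2.

1/2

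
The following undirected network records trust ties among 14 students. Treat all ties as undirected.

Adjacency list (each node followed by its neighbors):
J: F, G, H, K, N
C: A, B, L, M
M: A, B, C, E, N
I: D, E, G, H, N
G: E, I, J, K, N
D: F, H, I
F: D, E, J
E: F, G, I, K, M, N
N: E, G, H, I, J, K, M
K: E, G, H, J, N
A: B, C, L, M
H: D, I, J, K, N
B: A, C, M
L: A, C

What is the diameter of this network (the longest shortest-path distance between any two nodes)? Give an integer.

5

Eccentricity of each node (its greatest distance to any other): A:4, B:4, C:4, D:5, E:3, F:4, G:4, H:4, I:4, J:4, K:4, L:5, M:3, N:3.
The maximum eccentricity is 5, realized for instance by the pair L–D via L – C – M – E – F – D. So the diameter is 5.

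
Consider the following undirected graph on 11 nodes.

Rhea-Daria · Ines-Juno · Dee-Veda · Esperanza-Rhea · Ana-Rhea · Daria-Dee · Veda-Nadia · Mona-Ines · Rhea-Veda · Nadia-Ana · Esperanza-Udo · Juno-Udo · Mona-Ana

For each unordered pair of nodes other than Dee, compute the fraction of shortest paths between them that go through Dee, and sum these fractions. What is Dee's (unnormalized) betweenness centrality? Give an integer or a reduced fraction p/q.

Pairs whose geodesics pass through Dee — Daria–Veda: 1/2; Daria–Nadia: 1/3.
All other pairs contribute 0.
Summing the contributions gives betweenness(Dee) = 5/6.

5/6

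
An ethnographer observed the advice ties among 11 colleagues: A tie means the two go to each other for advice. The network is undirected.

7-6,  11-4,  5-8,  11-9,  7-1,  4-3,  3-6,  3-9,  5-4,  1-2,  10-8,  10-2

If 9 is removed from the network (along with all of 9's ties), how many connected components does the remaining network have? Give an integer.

9's neighbors (3 and 11) remain reachable from one another through other ties, so the rest of the network stays in one piece.

1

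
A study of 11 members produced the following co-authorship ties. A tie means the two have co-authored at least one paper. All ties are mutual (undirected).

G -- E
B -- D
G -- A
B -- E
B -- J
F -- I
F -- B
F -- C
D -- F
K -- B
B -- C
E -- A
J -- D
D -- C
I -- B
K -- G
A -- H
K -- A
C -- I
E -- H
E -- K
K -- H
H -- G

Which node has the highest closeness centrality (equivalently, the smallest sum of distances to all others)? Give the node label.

Farness (sum of distances to all others) for each node — A:21, B:13, C:19, D:19, E:15, F:19, G:21, H:21, I:20, J:21, K:15.
The smallest farness is 13, for B, so B has the highest closeness.

B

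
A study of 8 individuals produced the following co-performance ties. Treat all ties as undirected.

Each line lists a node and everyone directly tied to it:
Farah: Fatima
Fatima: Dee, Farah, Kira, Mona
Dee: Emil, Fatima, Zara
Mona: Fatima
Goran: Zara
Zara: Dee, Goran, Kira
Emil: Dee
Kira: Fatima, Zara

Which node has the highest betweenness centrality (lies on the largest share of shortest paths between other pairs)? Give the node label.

Unnormalized betweenness of each node: Dee:9, Emil:0, Farah:0, Fatima:12, Goran:0, Kira:3, Mona:0, Zara:7.
Fatima has the largest value, 12, making it the main broker — the node through which the most shortest paths run.

Fatima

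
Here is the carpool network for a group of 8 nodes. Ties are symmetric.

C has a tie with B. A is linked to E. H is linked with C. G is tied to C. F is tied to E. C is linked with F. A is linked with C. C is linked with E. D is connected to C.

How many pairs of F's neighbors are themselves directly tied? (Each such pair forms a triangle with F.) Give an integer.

F's neighbors: C and E.
Neighbor pairs that are themselves tied: F–C–E. Each forms one triangle with F, for 1 in total.

1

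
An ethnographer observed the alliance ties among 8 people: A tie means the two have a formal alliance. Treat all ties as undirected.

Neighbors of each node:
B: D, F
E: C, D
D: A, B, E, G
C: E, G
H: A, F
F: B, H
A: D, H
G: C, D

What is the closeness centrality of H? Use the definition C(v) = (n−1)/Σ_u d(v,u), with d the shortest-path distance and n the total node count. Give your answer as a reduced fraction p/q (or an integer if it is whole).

Distances from H: A:1, B:2, C:4, D:2, E:3, F:1, G:3. Sum = 16.
n = 8, so closeness = 7/16.

7/16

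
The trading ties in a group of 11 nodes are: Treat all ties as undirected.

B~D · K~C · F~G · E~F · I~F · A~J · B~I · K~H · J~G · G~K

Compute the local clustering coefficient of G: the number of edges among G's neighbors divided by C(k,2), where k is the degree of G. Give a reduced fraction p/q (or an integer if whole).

0

G's neighbors: F, J, and K (k = 3).
Possible neighbor pairs: C(3,2) = 3. Edges among them: none → e = 0.
Clustering(G) = 0/3 = 0.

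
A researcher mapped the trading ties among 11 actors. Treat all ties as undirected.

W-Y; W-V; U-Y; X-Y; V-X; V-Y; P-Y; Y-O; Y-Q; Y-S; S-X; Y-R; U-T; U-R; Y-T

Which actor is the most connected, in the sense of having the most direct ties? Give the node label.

Y

Degrees — O:1, P:1, Q:1, R:2, S:2, T:2, U:3, V:3, W:2, X:3, Y:10.
The maximum is 10, attained only by Y.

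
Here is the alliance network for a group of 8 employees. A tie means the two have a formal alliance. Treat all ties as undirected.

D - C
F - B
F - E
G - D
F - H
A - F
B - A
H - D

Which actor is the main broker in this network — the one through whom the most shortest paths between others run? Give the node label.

F

Unnormalized betweenness of each node: A:0, B:0, C:0, D:11, E:0, F:14, G:0, H:12.
F has the largest value, 14, making it the main broker — the node through which the most shortest paths run.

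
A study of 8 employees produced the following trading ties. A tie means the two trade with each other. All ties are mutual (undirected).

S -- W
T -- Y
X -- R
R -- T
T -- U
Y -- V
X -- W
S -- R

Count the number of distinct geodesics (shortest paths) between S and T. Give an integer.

The shortest distance is 2, and the only length-2 path is S–R–T. So there is exactly 1 shortest path.

1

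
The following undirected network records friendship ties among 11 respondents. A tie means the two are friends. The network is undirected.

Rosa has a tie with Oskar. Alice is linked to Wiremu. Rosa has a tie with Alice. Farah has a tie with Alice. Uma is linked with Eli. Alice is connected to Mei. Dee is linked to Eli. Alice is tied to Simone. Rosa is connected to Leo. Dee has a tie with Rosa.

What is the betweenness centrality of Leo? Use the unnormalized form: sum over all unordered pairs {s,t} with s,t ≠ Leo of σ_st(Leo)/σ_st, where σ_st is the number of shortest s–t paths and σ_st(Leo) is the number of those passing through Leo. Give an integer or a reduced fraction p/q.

0

No shortest path between any pair of other nodes passes through Leo.
Summing the contributions gives betweenness(Leo) = 0.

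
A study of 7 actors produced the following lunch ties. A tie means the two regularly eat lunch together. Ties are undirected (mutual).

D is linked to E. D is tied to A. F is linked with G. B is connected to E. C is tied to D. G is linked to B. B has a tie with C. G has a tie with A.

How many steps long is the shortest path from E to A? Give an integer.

One shortest route is E – D – A, which uses 2 edges, and E and A are not directly tied, so nothing shorter exists. So d(E,A) = 2.

2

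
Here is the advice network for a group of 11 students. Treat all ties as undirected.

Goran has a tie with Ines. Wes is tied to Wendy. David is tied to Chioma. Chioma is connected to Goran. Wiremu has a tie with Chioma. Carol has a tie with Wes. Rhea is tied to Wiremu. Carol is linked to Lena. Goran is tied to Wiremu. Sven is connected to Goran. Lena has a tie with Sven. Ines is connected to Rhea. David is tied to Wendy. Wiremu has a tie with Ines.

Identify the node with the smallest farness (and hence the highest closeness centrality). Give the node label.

Farness (sum of distances to all others) for each node — Carol:29, Chioma:21, David:24, Goran:20, Ines:26, Lena:26, Rhea:30, Sven:23, Wendy:27, Wes:30, Wiremu:22.
The smallest farness is 20, for Goran, so Goran has the highest closeness.

Goran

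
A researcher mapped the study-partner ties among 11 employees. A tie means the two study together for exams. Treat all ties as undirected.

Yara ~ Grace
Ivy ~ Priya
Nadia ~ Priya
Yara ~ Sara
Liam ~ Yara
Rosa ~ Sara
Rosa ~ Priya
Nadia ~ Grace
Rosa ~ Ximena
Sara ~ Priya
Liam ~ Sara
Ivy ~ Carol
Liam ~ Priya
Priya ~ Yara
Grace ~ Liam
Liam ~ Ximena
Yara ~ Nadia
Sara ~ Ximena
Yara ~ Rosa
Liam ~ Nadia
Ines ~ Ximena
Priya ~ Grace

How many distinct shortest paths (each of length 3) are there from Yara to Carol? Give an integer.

The shortest distance is 3, and the only length-3 path is Yara–Priya–Ivy–Carol. So there is exactly 1 shortest path.

1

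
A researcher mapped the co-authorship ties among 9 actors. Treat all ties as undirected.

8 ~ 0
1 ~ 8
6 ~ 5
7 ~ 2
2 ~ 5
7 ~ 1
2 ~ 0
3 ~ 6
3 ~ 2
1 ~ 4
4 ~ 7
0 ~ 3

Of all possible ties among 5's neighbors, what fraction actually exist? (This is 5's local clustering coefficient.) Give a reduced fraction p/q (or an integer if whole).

0

5's neighbors: 2 and 6 (k = 2).
Possible neighbor pairs: C(2,2) = 1. Edges among them: none → e = 0.
Clustering(5) = 0/1.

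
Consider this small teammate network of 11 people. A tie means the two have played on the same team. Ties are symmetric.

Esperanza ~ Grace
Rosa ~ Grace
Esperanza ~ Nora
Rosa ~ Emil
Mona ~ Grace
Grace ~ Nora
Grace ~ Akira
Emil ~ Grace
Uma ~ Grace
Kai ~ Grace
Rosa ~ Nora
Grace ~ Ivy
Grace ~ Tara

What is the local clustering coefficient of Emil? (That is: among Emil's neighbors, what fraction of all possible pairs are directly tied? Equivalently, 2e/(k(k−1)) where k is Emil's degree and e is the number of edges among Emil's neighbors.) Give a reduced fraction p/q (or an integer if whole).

Emil's neighbors: Grace and Rosa (k = 2).
Possible neighbor pairs: C(2,2) = 1. Edges among them: Grace–Rosa → e = 1.
Clustering(Emil) = 1/1.

1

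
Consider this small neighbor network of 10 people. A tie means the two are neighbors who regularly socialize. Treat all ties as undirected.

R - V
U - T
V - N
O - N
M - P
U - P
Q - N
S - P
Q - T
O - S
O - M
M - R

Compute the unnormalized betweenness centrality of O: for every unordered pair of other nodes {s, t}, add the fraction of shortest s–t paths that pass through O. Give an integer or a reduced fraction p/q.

Pairs whose geodesics pass through O — M–N: 1; M–Q: 1; M–S: 1/2; R–S: 1/2; V–S: 1; N–P: 2/2; N–S: 1; Q–S: 1.
All other pairs contribute 0.
Summing the contributions gives betweenness(O) = 7.

7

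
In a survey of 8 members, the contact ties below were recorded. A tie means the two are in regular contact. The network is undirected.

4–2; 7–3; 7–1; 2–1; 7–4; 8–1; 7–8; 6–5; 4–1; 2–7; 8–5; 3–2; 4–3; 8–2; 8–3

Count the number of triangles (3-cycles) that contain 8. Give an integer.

8's neighbors: 1, 2, 3, 5, and 7.
Neighbor pairs that are themselves tied: 8–1–2; 8–1–7; 8–2–3; 8–2–7; 8–3–7. Each forms one triangle with 8, for 5 in total.

5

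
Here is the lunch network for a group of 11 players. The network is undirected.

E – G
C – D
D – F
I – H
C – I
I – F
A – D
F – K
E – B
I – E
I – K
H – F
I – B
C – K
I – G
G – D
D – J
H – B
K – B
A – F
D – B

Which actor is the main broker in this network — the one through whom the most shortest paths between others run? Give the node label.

D

Unnormalized betweenness of each node: A:0, B:29/6, C:7/6, D:179/12, E:1/3, F:35/6, G:11/6, H:1/4, I:107/12, J:0, K:11/12.
D has the largest value, 179/12, making it the main broker — the node through which the most shortest paths run.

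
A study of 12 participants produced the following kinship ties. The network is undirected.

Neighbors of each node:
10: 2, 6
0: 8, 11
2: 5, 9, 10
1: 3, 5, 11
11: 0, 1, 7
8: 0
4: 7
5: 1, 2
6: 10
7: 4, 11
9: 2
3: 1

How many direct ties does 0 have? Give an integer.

0 is directly tied to 8 and 11. That is 2 neighbors, so the degree of 0 is 2.

2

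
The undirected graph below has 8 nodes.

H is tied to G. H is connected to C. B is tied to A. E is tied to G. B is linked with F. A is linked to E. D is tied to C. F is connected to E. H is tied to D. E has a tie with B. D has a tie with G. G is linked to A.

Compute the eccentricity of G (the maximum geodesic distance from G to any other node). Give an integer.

2

Distances from G: A:1, B:2, C:2, D:1, E:1, F:2, H:1.
The largest is 2 (to C, B, and F), so the eccentricity of G is 2.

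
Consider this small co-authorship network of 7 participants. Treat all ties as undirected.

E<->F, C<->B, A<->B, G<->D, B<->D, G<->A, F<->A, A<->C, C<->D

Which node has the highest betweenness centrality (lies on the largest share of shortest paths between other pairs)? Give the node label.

Unnormalized betweenness of each node: A:9, B:1, C:1, D:1, E:0, F:5, G:1.
A has the largest value, 9, making it the main broker — the node through which the most shortest paths run.

A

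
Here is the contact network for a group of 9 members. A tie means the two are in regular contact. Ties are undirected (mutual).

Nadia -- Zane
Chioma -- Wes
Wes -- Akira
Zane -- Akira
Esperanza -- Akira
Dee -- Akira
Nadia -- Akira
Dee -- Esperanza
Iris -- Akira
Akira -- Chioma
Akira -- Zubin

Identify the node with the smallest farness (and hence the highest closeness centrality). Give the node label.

Farness (sum of distances to all others) for each node — Akira:8, Chioma:14, Dee:14, Esperanza:14, Iris:15, Nadia:14, Wes:14, Zane:14, Zubin:15.
The smallest farness is 8, for Akira, so Akira has the highest closeness.

Akira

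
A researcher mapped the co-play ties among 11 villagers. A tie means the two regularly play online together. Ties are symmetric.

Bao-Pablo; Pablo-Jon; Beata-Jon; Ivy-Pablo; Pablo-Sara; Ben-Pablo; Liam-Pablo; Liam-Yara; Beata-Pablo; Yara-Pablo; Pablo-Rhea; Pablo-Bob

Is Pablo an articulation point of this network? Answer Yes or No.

Removing Pablo leaves {Liam and Yara} with no path to {Bob}, so the network splits into 8 components. Pablo is a cut vertex.

Yes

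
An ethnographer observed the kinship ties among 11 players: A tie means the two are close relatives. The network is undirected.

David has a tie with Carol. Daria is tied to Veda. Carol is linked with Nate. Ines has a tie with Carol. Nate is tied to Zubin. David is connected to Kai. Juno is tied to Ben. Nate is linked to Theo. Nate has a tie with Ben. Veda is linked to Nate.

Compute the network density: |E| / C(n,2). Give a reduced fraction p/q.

There are 10 edges and 11 nodes, so the maximum possible is C(11,2) = 55.
Density = 10/55 = 2/11.

2/11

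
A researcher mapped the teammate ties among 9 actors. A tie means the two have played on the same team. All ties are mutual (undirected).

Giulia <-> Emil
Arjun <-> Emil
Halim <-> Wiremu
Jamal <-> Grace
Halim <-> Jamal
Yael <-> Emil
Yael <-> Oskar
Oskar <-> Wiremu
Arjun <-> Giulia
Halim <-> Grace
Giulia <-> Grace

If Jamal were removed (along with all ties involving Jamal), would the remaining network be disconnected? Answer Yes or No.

Even without Jamal, every remaining node can still reach every other (the residual graph is connected), so Jamal is not a cut vertex.

No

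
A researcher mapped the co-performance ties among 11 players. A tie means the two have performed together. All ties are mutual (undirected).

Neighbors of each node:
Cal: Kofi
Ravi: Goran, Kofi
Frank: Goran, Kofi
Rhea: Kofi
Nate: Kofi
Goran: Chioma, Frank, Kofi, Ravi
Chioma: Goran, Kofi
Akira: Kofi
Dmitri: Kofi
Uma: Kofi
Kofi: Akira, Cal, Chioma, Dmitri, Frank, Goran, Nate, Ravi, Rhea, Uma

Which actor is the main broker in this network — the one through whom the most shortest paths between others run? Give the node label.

Unnormalized betweenness of each node: Akira:0, Cal:0, Chioma:0, Dmitri:0, Frank:0, Goran:3/2, Kofi:81/2, Nate:0, Ravi:0, Rhea:0, Uma:0.
Kofi has the largest value, 81/2, making it the main broker — the node through which the most shortest paths run.

Kofi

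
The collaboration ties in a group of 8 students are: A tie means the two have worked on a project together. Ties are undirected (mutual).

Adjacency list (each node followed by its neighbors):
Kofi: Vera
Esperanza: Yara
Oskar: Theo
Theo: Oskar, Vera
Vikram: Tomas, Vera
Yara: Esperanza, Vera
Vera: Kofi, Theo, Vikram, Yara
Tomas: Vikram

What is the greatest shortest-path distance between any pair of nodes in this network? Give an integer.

4

Eccentricity of each node (its greatest distance to any other): Esperanza:4, Kofi:3, Oskar:4, Theo:3, Tomas:4, Vera:2, Vikram:3, Yara:3.
The maximum eccentricity is 4, realized for instance by the pair Tomas–Esperanza via Tomas – Vikram – Vera – Yara – Esperanza. So the diameter is 4.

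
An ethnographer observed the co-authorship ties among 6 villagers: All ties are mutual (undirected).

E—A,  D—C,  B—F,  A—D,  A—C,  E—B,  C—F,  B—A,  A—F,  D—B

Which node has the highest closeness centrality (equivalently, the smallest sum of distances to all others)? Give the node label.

Farness (sum of distances to all others) for each node — A:5, B:6, C:7, D:7, E:8, F:7.
The smallest farness is 5, for A, so A has the highest closeness.

A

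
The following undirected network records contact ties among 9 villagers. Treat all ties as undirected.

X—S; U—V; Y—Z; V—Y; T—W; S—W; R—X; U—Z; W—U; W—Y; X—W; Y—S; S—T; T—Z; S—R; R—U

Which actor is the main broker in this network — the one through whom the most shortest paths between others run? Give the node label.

Unnormalized betweenness of each node: R:17/12, S:89/20, T:7/6, U:49/10, V:1/3, W:137/30, X:1/3, Y:64/15, Z:47/30.
U has the largest value, 49/10, making it the main broker — the node through which the most shortest paths run.

U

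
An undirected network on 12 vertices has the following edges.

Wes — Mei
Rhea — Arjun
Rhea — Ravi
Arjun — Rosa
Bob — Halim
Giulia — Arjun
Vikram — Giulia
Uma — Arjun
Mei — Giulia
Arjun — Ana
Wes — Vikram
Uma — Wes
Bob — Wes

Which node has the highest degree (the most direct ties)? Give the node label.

Degrees — Ana:1, Arjun:5, Bob:2, Giulia:3, Halim:1, Mei:2, Ravi:1, Rhea:2, Rosa:1, Uma:2, Vikram:2, Wes:4.
The maximum is 5, attained only by Arjun.

Arjun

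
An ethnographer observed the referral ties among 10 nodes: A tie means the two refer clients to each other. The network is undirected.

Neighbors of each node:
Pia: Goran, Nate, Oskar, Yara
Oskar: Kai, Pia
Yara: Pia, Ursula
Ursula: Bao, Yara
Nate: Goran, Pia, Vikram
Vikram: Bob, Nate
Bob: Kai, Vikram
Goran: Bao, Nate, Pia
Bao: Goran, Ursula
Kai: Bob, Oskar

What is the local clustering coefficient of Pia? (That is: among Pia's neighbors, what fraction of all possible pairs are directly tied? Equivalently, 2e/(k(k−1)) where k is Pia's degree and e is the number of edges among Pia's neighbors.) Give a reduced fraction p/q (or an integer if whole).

1/6

Pia's neighbors: Goran, Nate, Oskar, and Yara (k = 4).
Possible neighbor pairs: C(4,2) = 6. Edges among them: Goran–Nate → e = 1.
Clustering(Pia) = 1/6.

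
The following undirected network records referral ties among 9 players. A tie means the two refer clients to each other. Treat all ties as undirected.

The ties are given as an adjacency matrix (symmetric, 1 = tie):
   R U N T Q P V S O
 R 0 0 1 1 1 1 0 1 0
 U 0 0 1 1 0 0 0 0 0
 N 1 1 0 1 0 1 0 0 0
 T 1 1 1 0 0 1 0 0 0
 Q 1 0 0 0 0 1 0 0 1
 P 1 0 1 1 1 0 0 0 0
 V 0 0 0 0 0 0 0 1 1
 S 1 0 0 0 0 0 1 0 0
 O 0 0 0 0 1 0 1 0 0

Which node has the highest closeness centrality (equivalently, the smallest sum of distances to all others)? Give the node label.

R

Farness (sum of distances to all others) for each node — N:14, O:18, P:13, Q:14, R:11, S:15, T:14, U:20, V:19.
The smallest farness is 11, for R, so R has the highest closeness.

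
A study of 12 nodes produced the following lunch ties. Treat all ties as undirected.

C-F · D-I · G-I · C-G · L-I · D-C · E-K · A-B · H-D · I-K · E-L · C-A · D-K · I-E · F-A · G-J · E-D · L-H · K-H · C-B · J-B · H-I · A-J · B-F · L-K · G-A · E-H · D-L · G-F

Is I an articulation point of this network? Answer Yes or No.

Even without I, every remaining node can still reach every other (the residual graph is connected), so I is not a cut vertex.

No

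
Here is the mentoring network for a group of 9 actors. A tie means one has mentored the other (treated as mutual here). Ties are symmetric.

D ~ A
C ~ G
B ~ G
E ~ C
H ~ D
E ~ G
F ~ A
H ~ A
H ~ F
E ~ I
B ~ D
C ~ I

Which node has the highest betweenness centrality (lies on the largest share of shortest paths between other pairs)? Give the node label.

Unnormalized betweenness of each node: A:3, B:16, C:3, D:15, E:3, F:0, G:15, H:3, I:0.
B has the largest value, 16, making it the main broker — the node through which the most shortest paths run.

B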